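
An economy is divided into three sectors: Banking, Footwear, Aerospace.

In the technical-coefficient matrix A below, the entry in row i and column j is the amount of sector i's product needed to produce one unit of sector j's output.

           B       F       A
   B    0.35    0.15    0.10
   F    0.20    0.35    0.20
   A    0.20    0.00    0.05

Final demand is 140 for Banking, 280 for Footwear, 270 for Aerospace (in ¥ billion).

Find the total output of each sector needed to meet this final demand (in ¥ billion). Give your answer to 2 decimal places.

x_B = 429.53, x_F = 678.21, x_A = 374.64

I − A =
  [   0.65    -0.15    -0.10]
  [  -0.20     0.65    -0.20]
  [  -0.20     0.00     0.95]
Cofactors of I−A, C_ij = (−1)^(i+j)·(minor ij) (rows/columns in the sector order above):
  C_11 = (0.65)(0.95) − (-0.20)(0.00) = 0.6175
  C_12 = −[(-0.20)(0.95) − (-0.20)(-0.20)] = 0.2300
  C_13 = (-0.20)(0.00) − (0.65)(-0.20) = 0.1300
  C_21 = −[(-0.15)(0.95) − (-0.10)(0.00)] = 0.1425
  C_22 = (0.65)(0.95) − (-0.10)(-0.20) = 0.5975
  C_23 = −[(0.65)(0.00) − (-0.15)(-0.20)] = 0.0300
  C_31 = (-0.15)(-0.20) − (-0.10)(0.65) = 0.0950
  C_32 = −[(0.65)(-0.20) − (-0.10)(-0.20)] = 0.1500
  C_33 = (0.65)(0.65) − (-0.15)(-0.20) = 0.3925
det(I−A) = Σ_j (I−A)_1j·C_1j = (0.65)(0.6175) + (-0.15)(0.2300) + (-0.10)(0.1300) = 0.353875
adj(I−A) = Cᵀ =
  [ 0.6175   0.1425   0.0950]
  [ 0.2300   0.5975   0.1500]
  [ 0.1300   0.0300   0.3925]
(I − A)⁻¹ = adj(I−A) / det(I−A) ≈
  [   1.7450     0.4027     0.2685]
  [   0.6499     1.6884     0.4239]
  [   0.3674     0.0848     1.1091]
x = (I − A)⁻¹ d = adj(I−A)·d / det(I−A), with det(I−A) = 0.353875:
  x_B = (0.6175·140 + 0.1425·280 + 0.0950·270) / 0.353875 = 152.00 / 0.353875 ≈ 429.53
  x_F = (0.2300·140 + 0.5975·280 + 0.1500·270) / 0.353875 = 240.00 / 0.353875 ≈ 678.21
  x_A = (0.1300·140 + 0.0300·280 + 0.3925·270) / 0.353875 = 132.575 / 0.353875 ≈ 374.64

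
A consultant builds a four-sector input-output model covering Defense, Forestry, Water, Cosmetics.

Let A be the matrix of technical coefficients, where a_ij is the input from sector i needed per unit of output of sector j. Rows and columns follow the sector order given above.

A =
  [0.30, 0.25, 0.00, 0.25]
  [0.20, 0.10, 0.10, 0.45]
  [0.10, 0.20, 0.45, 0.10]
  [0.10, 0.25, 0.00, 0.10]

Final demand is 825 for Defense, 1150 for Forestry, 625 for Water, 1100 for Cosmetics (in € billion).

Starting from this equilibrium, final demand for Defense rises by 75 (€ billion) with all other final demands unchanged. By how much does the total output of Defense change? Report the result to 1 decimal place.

I − A =
  [   0.70    -0.25     0.00    -0.25]
  [  -0.20     0.90    -0.10    -0.45]
  [  -0.10    -0.20     0.55    -0.10]
  [  -0.10    -0.25     0.00     0.90]
Compute the cofactors C_ij = (−1)^(i+j)·(3×3 minor ij) of I−A; the adjugate is their transpose:
adj(I−A) = Cᵀ =
  [ 0.363125   0.158125   0.028750   0.183125]
  [ 0.133750   0.332750   0.060500   0.210250]
  [ 0.128750   0.169750   0.397000   0.164750]
  [ 0.077500   0.110000   0.020000   0.302500]
det(I−A) = Σ_j (I−A)_1j·C_1j = (0.70)(0.363125) + (-0.25)(0.133750) + (0.00)(0.128750) + (-0.25)(0.077500) = 0.201375
(I − A)⁻¹ = adj(I−A) / det(I−A) ≈
  [   1.8032     0.7852     0.1428     0.9094]
  [   0.6642     1.6524     0.3004     1.0441]
  [   0.6394     0.8430     1.9714     0.8181]
  [   0.3849     0.5462     0.0993     1.5022]
Δx = (I − A)⁻¹ Δd with Δd having +75 in the Defense component and 0 elsewhere.
So Δx_D = L_DD · (+75), where L_DD = adj(I−A)_DD / det(I−A) = 0.363125 / 0.201375.
Δx_D = 0.363125 × (+75) / 0.201375 = 27.234375 / 0.201375 ≈ 135.2.

Δx_D = 135.2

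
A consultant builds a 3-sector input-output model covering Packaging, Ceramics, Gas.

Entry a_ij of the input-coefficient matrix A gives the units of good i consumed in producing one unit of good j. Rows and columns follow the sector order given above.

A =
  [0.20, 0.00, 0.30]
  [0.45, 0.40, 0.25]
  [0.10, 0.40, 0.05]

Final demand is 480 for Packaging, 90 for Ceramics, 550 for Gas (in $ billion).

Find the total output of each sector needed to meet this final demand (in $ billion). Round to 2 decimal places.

x_P = 1103.29, x_C = 1536.68, x_G = 1342.11

I − A =
  [   0.80     0.00    -0.30]
  [  -0.45     0.60    -0.25]
  [  -0.10    -0.40     0.95]
Cofactors of I−A, C_ij = (−1)^(i+j)·(minor ij) (rows/columns in the sector order above):
  C_11 = (0.60)(0.95) − (-0.25)(-0.40) = 0.4700
  C_12 = −[(-0.45)(0.95) − (-0.25)(-0.10)] = 0.4525
  C_13 = (-0.45)(-0.40) − (0.60)(-0.10) = 0.2400
  C_21 = −[(0.00)(0.95) − (-0.30)(-0.40)] = 0.1200
  C_22 = (0.80)(0.95) − (-0.30)(-0.10) = 0.7300
  C_23 = −[(0.80)(-0.40) − (0.00)(-0.10)] = 0.3200
  C_31 = (0.00)(-0.25) − (-0.30)(0.60) = 0.1800
  C_32 = −[(0.80)(-0.25) − (-0.30)(-0.45)] = 0.3350
  C_33 = (0.80)(0.60) − (0.00)(-0.45) = 0.4800
det(I−A) = Σ_j (I−A)_1j·C_1j = (0.80)(0.4700) + (0.00)(0.4525) + (-0.30)(0.2400) = 0.3040
adj(I−A) = Cᵀ =
  [ 0.4700   0.1200   0.1800]
  [ 0.4525   0.7300   0.3350]
  [ 0.2400   0.3200   0.4800]
(I − A)⁻¹ = adj(I−A) / det(I−A) ≈
  [   1.5461     0.3947     0.5921]
  [   1.4885     2.4013     1.1020]
  [   0.7895     1.0526     1.5789]
x = (I − A)⁻¹ d = adj(I−A)·d / det(I−A), with det(I−A) = 0.3040:
  x_P = (0.4700·480 + 0.1200·90 + 0.1800·550) / 0.3040 = 335.40 / 0.3040 ≈ 1103.29
  x_C = (0.4525·480 + 0.7300·90 + 0.3350·550) / 0.3040 = 467.15 / 0.3040 ≈ 1536.68
  x_G = (0.2400·480 + 0.3200·90 + 0.4800·550) / 0.3040 = 408.00 / 0.3040 ≈ 1342.11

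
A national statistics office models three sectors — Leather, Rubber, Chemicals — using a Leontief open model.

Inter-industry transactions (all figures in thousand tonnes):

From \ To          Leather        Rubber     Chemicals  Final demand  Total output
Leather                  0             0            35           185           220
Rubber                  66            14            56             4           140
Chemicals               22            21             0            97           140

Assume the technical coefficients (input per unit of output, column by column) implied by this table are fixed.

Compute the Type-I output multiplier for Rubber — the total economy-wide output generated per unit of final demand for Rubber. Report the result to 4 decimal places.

Technical coefficients a_ij = z_ij / X_j:
  a_LL = 0/220 = 0.00, a_RL = 66/220 = 0.30, a_CL = 22/220 = 0.10
  a_LR = 0/140 = 0.00, a_RR = 14/140 = 0.10, a_CR = 21/140 = 0.15
  a_LC = 35/140 = 0.25, a_RC = 56/140 = 0.40, a_CC = 0/140 = 0.00
I − A =
  [   1.00     0.00    -0.25]
  [  -0.30     0.90    -0.40]
  [  -0.10    -0.15     1.00]
Cofactors of I−A, C_ij = (−1)^(i+j)·(minor ij) (rows/columns in the sector order above):
  C_11 = (0.90)(1.00) − (-0.40)(-0.15) = 0.8400
  C_12 = −[(-0.30)(1.00) − (-0.40)(-0.10)] = 0.3400
  C_13 = (-0.30)(-0.15) − (0.90)(-0.10) = 0.1350
  C_21 = −[(0.00)(1.00) − (-0.25)(-0.15)] = 0.0375
  C_22 = (1.00)(1.00) − (-0.25)(-0.10) = 0.9750
  C_23 = −[(1.00)(-0.15) − (0.00)(-0.10)] = 0.1500
  C_31 = (0.00)(-0.40) − (-0.25)(0.90) = 0.2250
  C_32 = −[(1.00)(-0.40) − (-0.25)(-0.30)] = 0.4750
  C_33 = (1.00)(0.90) − (0.00)(-0.30) = 0.9000
det(I−A) = Σ_j (I−A)_1j·C_1j = (1.00)(0.8400) + (0.00)(0.3400) + (-0.25)(0.1350) = 0.80625
adj(I−A) = Cᵀ =
  [ 0.8400   0.0375   0.2250]
  [ 0.3400   0.9750   0.4750]
  [ 0.1350   0.1500   0.9000]
(I − A)⁻¹ = adj(I−A) / det(I−A) ≈
  [   1.04186     0.04651     0.27907]
  [   0.42171     1.20930     0.58915]
  [   0.16744     0.18605     1.11628]
The output multiplier for sector j is the column-j sum of the Leontief inverse (I − A)⁻¹ = adj(I−A) / det(I−A).
Column R of adj(I−A): (0.0375, 0.9750, 0.1500); det(I−A) = 0.80625.
m_R = (0.0375 + 0.9750 + 0.1500) / 0.80625 = 1.1625 / 0.80625 ≈ 1.4419.

m_R = 1.4419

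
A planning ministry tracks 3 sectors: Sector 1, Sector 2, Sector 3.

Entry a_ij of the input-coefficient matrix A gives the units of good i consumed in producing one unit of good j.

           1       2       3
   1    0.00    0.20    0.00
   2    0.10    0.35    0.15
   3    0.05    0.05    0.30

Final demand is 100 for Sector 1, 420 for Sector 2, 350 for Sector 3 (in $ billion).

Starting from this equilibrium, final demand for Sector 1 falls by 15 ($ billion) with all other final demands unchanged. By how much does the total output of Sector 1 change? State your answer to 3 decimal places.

I − A =
  [   1.00    -0.20     0.00]
  [  -0.10     0.65    -0.15]
  [  -0.05    -0.05     0.70]
Cofactors of I−A, C_ij = (−1)^(i+j)·(minor ij) (rows/columns in the sector order above):
  C_11 = (0.65)(0.70) − (-0.15)(-0.05) = 0.4475
  C_12 = −[(-0.10)(0.70) − (-0.15)(-0.05)] = 0.0775
  C_13 = (-0.10)(-0.05) − (0.65)(-0.05) = 0.0375
  C_21 = −[(-0.20)(0.70) − (0.00)(-0.05)] = 0.1400
  C_22 = (1.00)(0.70) − (0.00)(-0.05) = 0.7000
  C_23 = −[(1.00)(-0.05) − (-0.20)(-0.05)] = 0.0600
  C_31 = (-0.20)(-0.15) − (0.00)(0.65) = 0.0300
  C_32 = −[(1.00)(-0.15) − (0.00)(-0.10)] = 0.1500
  C_33 = (1.00)(0.65) − (-0.20)(-0.10) = 0.6300
det(I−A) = Σ_j (I−A)_1j·C_1j = (1.00)(0.4475) + (-0.20)(0.0775) + (0.00)(0.0375) = 0.4320
adj(I−A) = Cᵀ =
  [ 0.4475   0.1400   0.0300]
  [ 0.0775   0.7000   0.1500]
  [ 0.0375   0.0600   0.6300]
(I − A)⁻¹ = adj(I−A) / det(I−A) ≈
  [   1.0359     0.3241     0.0694]
  [   0.1794     1.6204     0.3472]
  [   0.0868     0.1389     1.4583]
Δx = (I − A)⁻¹ Δd with Δd having -15 in the Sector 1 component and 0 elsewhere.
So Δx_1 = L_11 · (-15), where L_11 = adj(I−A)_11 / det(I−A) = 0.4475 / 0.4320.
Δx_1 = 0.4475 × (-15) / 0.4320 = -6.7125 / 0.4320 ≈ -15.538.

Δx_1 = -15.538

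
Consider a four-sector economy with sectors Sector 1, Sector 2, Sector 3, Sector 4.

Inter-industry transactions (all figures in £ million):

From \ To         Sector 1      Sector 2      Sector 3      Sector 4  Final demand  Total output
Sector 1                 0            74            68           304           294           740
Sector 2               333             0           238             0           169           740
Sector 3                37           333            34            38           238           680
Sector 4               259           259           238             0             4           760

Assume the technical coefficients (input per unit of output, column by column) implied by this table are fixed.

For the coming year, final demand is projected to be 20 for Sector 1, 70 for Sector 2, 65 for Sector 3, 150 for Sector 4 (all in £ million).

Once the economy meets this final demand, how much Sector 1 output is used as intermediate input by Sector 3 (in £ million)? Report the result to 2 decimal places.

z_13 = 21.72

Technical coefficients a_ij = z_ij / X_j:
  a_11 = 0/740 = 0.00, a_21 = 333/740 = 0.45, a_31 = 37/740 = 0.05, a_41 = 259/740 = 0.35
  a_12 = 74/740 = 0.10, a_22 = 0/740 = 0.00, a_32 = 333/740 = 0.45, a_42 = 259/740 = 0.35
  a_13 = 68/680 = 0.10, a_23 = 238/680 = 0.35, a_33 = 34/680 = 0.05, a_43 = 238/680 = 0.35
  a_14 = 304/760 = 0.40, a_24 = 0/760 = 0.00, a_34 = 38/760 = 0.05, a_44 = 0/760 = 0.00
I − A =
  [   1.00    -0.10    -0.10    -0.40]
  [  -0.45     1.00    -0.35     0.00]
  [  -0.05    -0.45     0.95    -0.05]
  [  -0.35    -0.35    -0.35     1.00]
Compute the cofactors C_ij = (−1)^(i+j)·(3×3 minor ij) of I−A; the adjugate is their transpose:
adj(I−A) = Cᵀ =
  [ 0.768875   0.336000   0.324000   0.323750]
  [ 0.443250   0.785750   0.409000   0.197750]
  [ 0.277875   0.418250   0.752000   0.148750]
  [ 0.521500   0.539000   0.519750   0.722750]
det(I−A) = Σ_j (I−A)_1j·C_1j = (1.00)(0.768875) + (-0.10)(0.443250) + (-0.10)(0.277875) + (-0.40)(0.521500) = 0.4881625
(I − A)⁻¹ = adj(I−A) / det(I−A) ≈
  [   1.5750     0.6883     0.6637     0.6632]
  [   0.9080     1.6096     0.8378     0.4051]
  [   0.5692     0.8568     1.5405     0.3047]
  [   1.0683     1.1041     1.0647     1.4806]
First solve x = (I − A)⁻¹ d = adj(I−A)·d / det(I−A); in particular x_3 = (0.277875·20 + 0.418250·70 + 0.752000·65 + 0.148750·150) / 0.4881625 = 106.0275 / 0.4881625 ≈ 217.1971.
Intermediate flow from 1 to 3: z_13 = a_13 · x_3 = 0.10 × 106.0275 / 0.4881625 = 10.60275 / 0.4881625 ≈ 21.72.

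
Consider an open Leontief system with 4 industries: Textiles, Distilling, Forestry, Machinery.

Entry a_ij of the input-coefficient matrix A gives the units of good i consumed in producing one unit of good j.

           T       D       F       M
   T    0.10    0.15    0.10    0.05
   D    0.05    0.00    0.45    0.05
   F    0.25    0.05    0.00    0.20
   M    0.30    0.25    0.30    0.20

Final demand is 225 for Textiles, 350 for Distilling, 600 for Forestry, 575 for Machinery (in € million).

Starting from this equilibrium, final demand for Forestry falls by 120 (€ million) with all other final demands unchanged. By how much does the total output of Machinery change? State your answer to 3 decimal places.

I − A =
  [   0.90    -0.15    -0.10    -0.05]
  [  -0.05     1.00    -0.45    -0.05]
  [  -0.25    -0.05     1.00    -0.20]
  [  -0.30    -0.25    -0.30     0.80]
Compute the cofactors C_ij = (−1)^(i+j)·(3×3 minor ij) of I−A; the adjugate is their transpose:
adj(I−A) = Cᵀ =
  [ 0.686250   0.133250   0.155625   0.090125]
  [ 0.172750   0.621250   0.337000   0.133875]
  [ 0.262125   0.122375   0.684875   0.195250]
  [ 0.409625   0.290000   0.420500   0.830125]
det(I−A) = Σ_j (I−A)_1j·C_1j = (0.90)(0.686250) + (-0.15)(0.172750) + (-0.10)(0.262125) + (-0.05)(0.409625) = 0.54501875
(I − A)⁻¹ = adj(I−A) / det(I−A) ≈
  [   1.2591     0.2445     0.2855     0.1654]
  [   0.3170     1.1399     0.6183     0.2456]
  [   0.4809     0.2245     1.2566     0.3582]
  [   0.7516     0.5321     0.7715     1.5231]
Δx = (I − A)⁻¹ Δd with Δd having -120 in the Forestry component and 0 elsewhere.
So Δx_M = L_MF · (-120), where L_MF = adj(I−A)_MF / det(I−A) = 0.420500 / 0.54501875.
Δx_M = 0.420500 × (-120) / 0.54501875 = -50.46 / 0.54501875 ≈ -92.584.

Δx_M = -92.584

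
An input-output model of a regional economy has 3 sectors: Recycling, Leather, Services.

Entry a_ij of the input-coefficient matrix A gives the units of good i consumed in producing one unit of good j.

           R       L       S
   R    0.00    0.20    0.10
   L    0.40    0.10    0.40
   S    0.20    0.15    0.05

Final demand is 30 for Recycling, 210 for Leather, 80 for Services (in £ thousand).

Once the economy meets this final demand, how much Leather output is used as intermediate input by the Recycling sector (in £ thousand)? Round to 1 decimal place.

I − A =
  [   1.00    -0.20    -0.10]
  [  -0.40     0.90    -0.40]
  [  -0.20    -0.15     0.95]
Cofactors of I−A, C_ij = (−1)^(i+j)·(minor ij) (rows/columns in the sector order above):
  C_11 = (0.90)(0.95) − (-0.40)(-0.15) = 0.7950
  C_12 = −[(-0.40)(0.95) − (-0.40)(-0.20)] = 0.4600
  C_13 = (-0.40)(-0.15) − (0.90)(-0.20) = 0.2400
  C_21 = −[(-0.20)(0.95) − (-0.10)(-0.15)] = 0.2050
  C_22 = (1.00)(0.95) − (-0.10)(-0.20) = 0.9300
  C_23 = −[(1.00)(-0.15) − (-0.20)(-0.20)] = 0.1900
  C_31 = (-0.20)(-0.40) − (-0.10)(0.90) = 0.1700
  C_32 = −[(1.00)(-0.40) − (-0.10)(-0.40)] = 0.4400
  C_33 = (1.00)(0.90) − (-0.20)(-0.40) = 0.8200
det(I−A) = Σ_j (I−A)_1j·C_1j = (1.00)(0.7950) + (-0.20)(0.4600) + (-0.10)(0.2400) = 0.6790
adj(I−A) = Cᵀ =
  [ 0.7950   0.2050   0.1700]
  [ 0.4600   0.9300   0.4400]
  [ 0.2400   0.1900   0.8200]
(I − A)⁻¹ = adj(I−A) / det(I−A) ≈
  [   1.1708     0.3019     0.2504]
  [   0.6775     1.3697     0.6480]
  [   0.3535     0.2798     1.2077]
First solve x = (I − A)⁻¹ d = adj(I−A)·d / det(I−A); in particular x_R = (0.7950·30 + 0.2050·210 + 0.1700·80) / 0.6790 = 80.50 / 0.6790 ≈ 118.557.
Intermediate flow from L to R: z_LR = a_LR · x_R = 0.40 × 80.50 / 0.6790 = 32.20 / 0.6790 ≈ 47.4.

z_LR = 47.4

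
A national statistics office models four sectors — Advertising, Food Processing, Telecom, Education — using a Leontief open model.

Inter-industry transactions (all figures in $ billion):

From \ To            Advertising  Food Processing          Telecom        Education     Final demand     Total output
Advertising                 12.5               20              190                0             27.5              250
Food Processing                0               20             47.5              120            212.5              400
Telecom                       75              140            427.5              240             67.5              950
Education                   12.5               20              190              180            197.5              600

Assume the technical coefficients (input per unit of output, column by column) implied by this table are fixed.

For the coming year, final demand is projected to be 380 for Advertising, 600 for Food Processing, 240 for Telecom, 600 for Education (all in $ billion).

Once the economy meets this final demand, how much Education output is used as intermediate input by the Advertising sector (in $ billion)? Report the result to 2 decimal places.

Technical coefficients a_ij = z_ij / X_j:
  a_AA = 12.5/250 = 0.05, a_FA = 0/250 = 0.00, a_TA = 75/250 = 0.30, a_EA = 12.5/250 = 0.05
  a_AF = 20/400 = 0.05, a_FF = 20/400 = 0.05, a_TF = 140/400 = 0.35, a_EF = 20/400 = 0.05
  a_AT = 190/950 = 0.20, a_FT = 47.5/950 = 0.05, a_TT = 427.5/950 = 0.45, a_ET = 190/950 = 0.20
  a_AE = 0/600 = 0.00, a_FE = 120/600 = 0.20, a_TE = 240/600 = 0.40, a_EE = 180/600 = 0.30
I − A =
  [   0.95    -0.05    -0.20     0.00]
  [   0.00     0.95    -0.05    -0.20]
  [  -0.30    -0.35     0.55    -0.40]
  [  -0.05    -0.05    -0.20     0.70]
Compute the cofactors C_ij = (−1)^(i+j)·(3×3 minor ij) of I−A; the adjugate is their transpose:
adj(I−A) = Cᵀ =
  [ 0.25700   0.06825   0.13475   0.09650]
  [ 0.02900   0.24375   0.07325   0.11150]
  [ 0.21900   0.26325   0.62175   0.43050]
  [ 0.08300   0.09750   0.19250   0.42200]
det(I−A) = Σ_j (I−A)_1j·C_1j = (0.95)(0.25700) + (-0.05)(0.02900) + (-0.20)(0.21900) + (0.00)(0.08300) = 0.1989
(I − A)⁻¹ = adj(I−A) / det(I−A) ≈
  [   1.2921     0.3431     0.6775     0.4852]
  [   0.1458     1.2255     0.3683     0.5606]
  [   1.1011     1.3235     3.1259     2.1644]
  [   0.4173     0.4902     0.9678     2.1217]
First solve x = (I − A)⁻¹ d = adj(I−A)·d / det(I−A); in particular x_A = (0.25700·380 + 0.06825·600 + 0.13475·240 + 0.09650·600) / 0.1989 = 228.85 / 0.1989 ≈ 1150.5782.
Intermediate flow from E to A: z_EA = a_EA · x_A = 0.05 × 228.85 / 0.1989 = 11.4425 / 0.1989 ≈ 57.53.

z_EA = 57.53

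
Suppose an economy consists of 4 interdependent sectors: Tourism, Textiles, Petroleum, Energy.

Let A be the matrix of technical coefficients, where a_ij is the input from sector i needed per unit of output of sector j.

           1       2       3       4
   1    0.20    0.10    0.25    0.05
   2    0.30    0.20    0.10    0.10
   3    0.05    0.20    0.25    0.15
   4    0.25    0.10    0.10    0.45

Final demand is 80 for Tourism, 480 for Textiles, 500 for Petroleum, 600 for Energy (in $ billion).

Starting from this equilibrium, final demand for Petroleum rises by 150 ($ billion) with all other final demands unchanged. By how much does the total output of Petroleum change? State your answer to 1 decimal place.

I − A =
  [   0.80    -0.10    -0.25    -0.05]
  [  -0.30     0.80    -0.10    -0.10]
  [  -0.05    -0.20     0.75    -0.15]
  [  -0.25    -0.10    -0.10     0.55]
Compute the cofactors C_ij = (−1)^(i+j)·(3×3 minor ij) of I−A; the adjugate is their transpose:
adj(I−A) = Cᵀ =
  [ 0.296000   0.075750   0.118500   0.073000]
  [ 0.145000   0.292125   0.099750   0.093500]
  [ 0.094000   0.104250   0.313500   0.113000]
  [ 0.178000   0.106500   0.129000   0.416000]
det(I−A) = Σ_j (I−A)_1j·C_1j = (0.80)(0.296000) + (-0.10)(0.145000) + (-0.25)(0.094000) + (-0.05)(0.178000) = 0.1899
(I − A)⁻¹ = adj(I−A) / det(I−A) ≈
  [   1.5587     0.3989     0.6240     0.3844]
  [   0.7636     1.5383     0.5253     0.4924]
  [   0.4950     0.5490     1.6509     0.5951]
  [   0.9373     0.5608     0.6793     2.1906]
Δx = (I − A)⁻¹ Δd with Δd having +150 in the Petroleum component and 0 elsewhere.
So Δx_3 = L_33 · (+150), where L_33 = adj(I−A)_33 / det(I−A) = 0.313500 / 0.1899.
Δx_3 = 0.313500 × (+150) / 0.1899 = 47.025 / 0.1899 ≈ 247.6.

Δx_3 = 247.6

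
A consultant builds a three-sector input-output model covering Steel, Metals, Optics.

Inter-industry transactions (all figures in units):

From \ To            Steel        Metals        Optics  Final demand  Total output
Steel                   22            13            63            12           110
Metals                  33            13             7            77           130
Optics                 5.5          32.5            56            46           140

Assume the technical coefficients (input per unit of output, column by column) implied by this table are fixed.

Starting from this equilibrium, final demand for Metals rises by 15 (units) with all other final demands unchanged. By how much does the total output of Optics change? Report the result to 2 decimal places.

Technical coefficients a_ij = z_ij / X_j:
  a_11 = 22/110 = 0.20, a_21 = 33/110 = 0.30, a_31 = 5.5/110 = 0.05
  a_12 = 13/130 = 0.10, a_22 = 13/130 = 0.10, a_32 = 32.5/130 = 0.25
  a_13 = 63/140 = 0.45, a_23 = 7/140 = 0.05, a_33 = 56/140 = 0.40
I − A =
  [   0.80    -0.10    -0.45]
  [  -0.30     0.90    -0.05]
  [  -0.05    -0.25     0.60]
Cofactors of I−A, C_ij = (−1)^(i+j)·(minor ij) (rows/columns in the sector order above):
  C_11 = (0.90)(0.60) − (-0.05)(-0.25) = 0.5275
  C_12 = −[(-0.30)(0.60) − (-0.05)(-0.05)] = 0.1825
  C_13 = (-0.30)(-0.25) − (0.90)(-0.05) = 0.1200
  C_21 = −[(-0.10)(0.60) − (-0.45)(-0.25)] = 0.1725
  C_22 = (0.80)(0.60) − (-0.45)(-0.05) = 0.4575
  C_23 = −[(0.80)(-0.25) − (-0.10)(-0.05)] = 0.2050
  C_31 = (-0.10)(-0.05) − (-0.45)(0.90) = 0.4100
  C_32 = −[(0.80)(-0.05) − (-0.45)(-0.30)] = 0.1750
  C_33 = (0.80)(0.90) − (-0.10)(-0.30) = 0.6900
det(I−A) = Σ_j (I−A)_1j·C_1j = (0.80)(0.5275) + (-0.10)(0.1825) + (-0.45)(0.1200) = 0.34975
adj(I−A) = Cᵀ =
  [ 0.5275   0.1725   0.4100]
  [ 0.1825   0.4575   0.1750]
  [ 0.1200   0.2050   0.6900]
(I − A)⁻¹ = adj(I−A) / det(I−A) ≈
  [   1.5082     0.4932     1.1723]
  [   0.5218     1.3081     0.5004]
  [   0.3431     0.5861     1.9728]
Δx = (I − A)⁻¹ Δd with Δd having +15 in the Metals component and 0 elsewhere.
So Δx_3 = L_32 · (+15), where L_32 = adj(I−A)_32 / det(I−A) = 0.2050 / 0.34975.
Δx_3 = 0.2050 × (+15) / 0.34975 = 3.075 / 0.34975 ≈ 8.79.

Δx_3 = 8.79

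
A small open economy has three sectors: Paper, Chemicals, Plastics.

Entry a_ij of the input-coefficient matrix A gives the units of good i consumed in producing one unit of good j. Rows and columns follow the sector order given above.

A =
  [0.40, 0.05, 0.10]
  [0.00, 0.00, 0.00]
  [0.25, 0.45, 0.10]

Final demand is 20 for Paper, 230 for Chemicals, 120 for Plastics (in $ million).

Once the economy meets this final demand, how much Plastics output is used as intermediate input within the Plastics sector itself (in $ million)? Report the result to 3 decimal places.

z_33 = 27.568

I − A =
  [   0.60    -0.05    -0.10]
  [   0.00     1.00     0.00]
  [  -0.25    -0.45     0.90]
Cofactors of I−A, C_ij = (−1)^(i+j)·(minor ij) (rows/columns in the sector order above):
  C_11 = (1.00)(0.90) − (0.00)(-0.45) = 0.9000
  C_12 = −[(0.00)(0.90) − (0.00)(-0.25)] = 0.0000
  C_13 = (0.00)(-0.45) − (1.00)(-0.25) = 0.2500
  C_21 = −[(-0.05)(0.90) − (-0.10)(-0.45)] = 0.0900
  C_22 = (0.60)(0.90) − (-0.10)(-0.25) = 0.5150
  C_23 = −[(0.60)(-0.45) − (-0.05)(-0.25)] = 0.2825
  C_31 = (-0.05)(0.00) − (-0.10)(1.00) = 0.1000
  C_32 = −[(0.60)(0.00) − (-0.10)(0.00)] = 0.0000
  C_33 = (0.60)(1.00) − (-0.05)(0.00) = 0.6000
det(I−A) = Σ_j (I−A)_1j·C_1j = (0.60)(0.9000) + (-0.05)(0.0000) + (-0.10)(0.2500) = 0.5150
adj(I−A) = Cᵀ =
  [ 0.9000   0.0900   0.1000]
  [ 0.0000   0.5150   0.0000]
  [ 0.2500   0.2825   0.6000]
(I − A)⁻¹ = adj(I−A) / det(I−A) ≈
  [   1.7476     0.1748     0.1942]
  [   0.0000     1.0000     0.0000]
  [   0.4854     0.5485     1.1650]
First solve x = (I − A)⁻¹ d = adj(I−A)·d / det(I−A); in particular x_3 = (0.2500·20 + 0.2825·230 + 0.6000·120) / 0.5150 = 141.975 / 0.5150 ≈ 275.67961.
Intermediate flow from 3 to 3: z_33 = a_33 · x_3 = 0.10 × 141.975 / 0.5150 = 14.1975 / 0.5150 ≈ 27.568.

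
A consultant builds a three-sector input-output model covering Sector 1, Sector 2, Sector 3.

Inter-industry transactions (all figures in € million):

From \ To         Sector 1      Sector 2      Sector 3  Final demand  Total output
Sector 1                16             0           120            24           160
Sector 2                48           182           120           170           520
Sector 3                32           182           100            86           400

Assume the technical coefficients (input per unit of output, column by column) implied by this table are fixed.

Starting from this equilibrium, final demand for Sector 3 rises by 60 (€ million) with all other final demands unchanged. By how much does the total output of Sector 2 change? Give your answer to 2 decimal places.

Technical coefficients a_ij = z_ij / X_j:
  a_11 = 16/160 = 0.10, a_21 = 48/160 = 0.30, a_31 = 32/160 = 0.20
  a_12 = 0/520 = 0.00, a_22 = 182/520 = 0.35, a_32 = 182/520 = 0.35
  a_13 = 120/400 = 0.30, a_23 = 120/400 = 0.30, a_33 = 100/400 = 0.25
I − A =
  [   0.90     0.00    -0.30]
  [  -0.30     0.65    -0.30]
  [  -0.20    -0.35     0.75]
Cofactors of I−A, C_ij = (−1)^(i+j)·(minor ij) (rows/columns in the sector order above):
  C_11 = (0.65)(0.75) − (-0.30)(-0.35) = 0.3825
  C_12 = −[(-0.30)(0.75) − (-0.30)(-0.20)] = 0.2850
  C_13 = (-0.30)(-0.35) − (0.65)(-0.20) = 0.2350
  C_21 = −[(0.00)(0.75) − (-0.30)(-0.35)] = 0.1050
  C_22 = (0.90)(0.75) − (-0.30)(-0.20) = 0.6150
  C_23 = −[(0.90)(-0.35) − (0.00)(-0.20)] = 0.3150
  C_31 = (0.00)(-0.30) − (-0.30)(0.65) = 0.1950
  C_32 = −[(0.90)(-0.30) − (-0.30)(-0.30)] = 0.3600
  C_33 = (0.90)(0.65) − (0.00)(-0.30) = 0.5850
det(I−A) = Σ_j (I−A)_1j·C_1j = (0.90)(0.3825) + (0.00)(0.2850) + (-0.30)(0.2350) = 0.27375
adj(I−A) = Cᵀ =
  [ 0.3825   0.1050   0.1950]
  [ 0.2850   0.6150   0.3600]
  [ 0.2350   0.3150   0.5850]
(I − A)⁻¹ = adj(I−A) / det(I−A) ≈
  [   1.3973     0.3836     0.7123]
  [   1.0411     2.2466     1.3151]
  [   0.8584     1.1507     2.1370]
Δx = (I − A)⁻¹ Δd with Δd having +60 in the Sector 3 component and 0 elsewhere.
So Δx_2 = L_23 · (+60), where L_23 = adj(I−A)_23 / det(I−A) = 0.3600 / 0.27375.
Δx_2 = 0.3600 × (+60) / 0.27375 = 21.60 / 0.27375 ≈ 78.90.

Δx_2 = 78.90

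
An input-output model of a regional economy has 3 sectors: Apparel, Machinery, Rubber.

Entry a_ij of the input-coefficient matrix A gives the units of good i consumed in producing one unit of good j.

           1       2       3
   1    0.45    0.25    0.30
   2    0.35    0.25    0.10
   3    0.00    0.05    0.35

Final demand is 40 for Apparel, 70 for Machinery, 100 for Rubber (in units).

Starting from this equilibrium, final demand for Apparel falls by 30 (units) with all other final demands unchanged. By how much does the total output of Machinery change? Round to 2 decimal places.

Δx_2 = -33.58

I − A =
  [   0.55    -0.25    -0.30]
  [  -0.35     0.75    -0.10]
  [   0.00    -0.05     0.65]
Cofactors of I−A, C_ij = (−1)^(i+j)·(minor ij) (rows/columns in the sector order above):
  C_11 = (0.75)(0.65) − (-0.10)(-0.05) = 0.4825
  C_12 = −[(-0.35)(0.65) − (-0.10)(0.00)] = 0.2275
  C_13 = (-0.35)(-0.05) − (0.75)(0.00) = 0.0175
  C_21 = −[(-0.25)(0.65) − (-0.30)(-0.05)] = 0.1775
  C_22 = (0.55)(0.65) − (-0.30)(0.00) = 0.3575
  C_23 = −[(0.55)(-0.05) − (-0.25)(0.00)] = 0.0275
  C_31 = (-0.25)(-0.10) − (-0.30)(0.75) = 0.2500
  C_32 = −[(0.55)(-0.10) − (-0.30)(-0.35)] = 0.1600
  C_33 = (0.55)(0.75) − (-0.25)(-0.35) = 0.3250
det(I−A) = Σ_j (I−A)_1j·C_1j = (0.55)(0.4825) + (-0.25)(0.2275) + (-0.30)(0.0175) = 0.20325
adj(I−A) = Cᵀ =
  [ 0.4825   0.1775   0.2500]
  [ 0.2275   0.3575   0.1600]
  [ 0.0175   0.0275   0.3250]
(I − A)⁻¹ = adj(I−A) / det(I−A) ≈
  [   2.3739     0.8733     1.2300]
  [   1.1193     1.7589     0.7872]
  [   0.0861     0.1353     1.5990]
Δx = (I − A)⁻¹ Δd with Δd having -30 in the Apparel component and 0 elsewhere.
So Δx_2 = L_21 · (-30), where L_21 = adj(I−A)_21 / det(I−A) = 0.2275 / 0.20325.
Δx_2 = 0.2275 × (-30) / 0.20325 = -6.825 / 0.20325 ≈ -33.58.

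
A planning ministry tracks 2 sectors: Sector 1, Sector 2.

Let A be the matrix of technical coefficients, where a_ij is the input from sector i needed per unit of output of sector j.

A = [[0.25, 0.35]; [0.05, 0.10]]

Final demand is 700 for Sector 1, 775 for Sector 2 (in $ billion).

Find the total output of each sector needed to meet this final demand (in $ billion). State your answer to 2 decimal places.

I − A =
  [   0.75    -0.35]
  [  -0.05     0.90]
det(I−A) = (0.75)(0.90) − (-0.35)(-0.05) = 0.6575
adj(I−A) = [[0.90, 0.35], [0.05, 0.75]]
(I − A)⁻¹ = adj(I−A) / det(I−A) ≈
  [   1.3688     0.5323]
  [   0.0760     1.1407]
x = (I − A)⁻¹ d = adj(I−A)·d / det(I−A), with det(I−A) = 0.6575:
  x_1 = (0.90·700 + 0.35·775) / 0.6575 = 901.25 / 0.6575 ≈ 1370.72
  x_2 = (0.05·700 + 0.75·775) / 0.6575 = 616.25 / 0.6575 ≈ 937.26

x_1 = 1370.72, x_2 = 937.26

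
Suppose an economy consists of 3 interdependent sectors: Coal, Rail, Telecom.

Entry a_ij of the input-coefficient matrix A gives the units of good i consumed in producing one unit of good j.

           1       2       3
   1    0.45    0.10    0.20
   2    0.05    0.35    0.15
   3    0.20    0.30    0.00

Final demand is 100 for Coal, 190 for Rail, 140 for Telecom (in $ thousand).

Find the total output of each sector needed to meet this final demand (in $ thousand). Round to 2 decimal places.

x_1 = 375.99, x_2 = 398.48, x_3 = 334.74

I − A =
  [   0.55    -0.10    -0.20]
  [  -0.05     0.65    -0.15]
  [  -0.20    -0.30     1.00]
Cofactors of I−A, C_ij = (−1)^(i+j)·(minor ij) (rows/columns in the sector order above):
  C_11 = (0.65)(1.00) − (-0.15)(-0.30) = 0.6050
  C_12 = −[(-0.05)(1.00) − (-0.15)(-0.20)] = 0.0800
  C_13 = (-0.05)(-0.30) − (0.65)(-0.20) = 0.1450
  C_21 = −[(-0.10)(1.00) − (-0.20)(-0.30)] = 0.1600
  C_22 = (0.55)(1.00) − (-0.20)(-0.20) = 0.5100
  C_23 = −[(0.55)(-0.30) − (-0.10)(-0.20)] = 0.1850
  C_31 = (-0.10)(-0.15) − (-0.20)(0.65) = 0.1450
  C_32 = −[(0.55)(-0.15) − (-0.20)(-0.05)] = 0.0925
  C_33 = (0.55)(0.65) − (-0.10)(-0.05) = 0.3525
det(I−A) = Σ_j (I−A)_1j·C_1j = (0.55)(0.6050) + (-0.10)(0.0800) + (-0.20)(0.1450) = 0.29575
adj(I−A) = Cᵀ =
  [ 0.6050   0.1600   0.1450]
  [ 0.0800   0.5100   0.0925]
  [ 0.1450   0.1850   0.3525]
(I − A)⁻¹ = adj(I−A) / det(I−A) ≈
  [   2.0456     0.5410     0.4903]
  [   0.2705     1.7244     0.3128]
  [   0.4903     0.6255     1.1919]
x = (I − A)⁻¹ d = adj(I−A)·d / det(I−A), with det(I−A) = 0.29575:
  x_1 = (0.6050·100 + 0.1600·190 + 0.1450·140) / 0.29575 = 111.20 / 0.29575 ≈ 375.99
  x_2 = (0.0800·100 + 0.5100·190 + 0.0925·140) / 0.29575 = 117.85 / 0.29575 ≈ 398.48
  x_3 = (0.1450·100 + 0.1850·190 + 0.3525·140) / 0.29575 = 99.00 / 0.29575 ≈ 334.74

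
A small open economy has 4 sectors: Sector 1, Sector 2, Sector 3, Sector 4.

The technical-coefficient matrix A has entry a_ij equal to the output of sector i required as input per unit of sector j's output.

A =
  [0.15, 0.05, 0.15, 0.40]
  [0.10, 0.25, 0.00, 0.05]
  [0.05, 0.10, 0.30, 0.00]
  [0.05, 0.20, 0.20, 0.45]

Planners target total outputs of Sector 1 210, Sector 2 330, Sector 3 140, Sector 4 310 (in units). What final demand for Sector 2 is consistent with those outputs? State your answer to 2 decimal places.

d_2 = 211.00

I − A =
  [   0.85    -0.05    -0.15    -0.40]
  [  -0.10     0.75     0.00    -0.05]
  [  -0.05    -0.10     0.70     0.00]
  [  -0.05    -0.20    -0.20     0.55]
d = (I − A) x:
  d_1 = (+0.85)·210 + (-0.05)·330 + (-0.15)·140 + (-0.40)·310 = 17.00
  d_2 = (-0.10)·210 + (+0.75)·330 + (+0.00)·140 + (-0.05)·310 = 211.00
  d_3 = (-0.05)·210 + (-0.10)·330 + (+0.70)·140 + (+0.00)·310 = 54.50
  d_4 = (-0.05)·210 + (-0.20)·330 + (-0.20)·140 + (+0.55)·310 = 66.00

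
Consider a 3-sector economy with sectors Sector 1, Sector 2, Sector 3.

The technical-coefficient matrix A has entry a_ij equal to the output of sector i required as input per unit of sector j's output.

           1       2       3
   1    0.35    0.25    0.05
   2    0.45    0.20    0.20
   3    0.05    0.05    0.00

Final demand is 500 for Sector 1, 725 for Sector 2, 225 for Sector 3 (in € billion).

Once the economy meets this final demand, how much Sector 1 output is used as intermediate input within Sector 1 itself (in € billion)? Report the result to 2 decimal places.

z_11 = 529.65

I − A =
  [   0.65    -0.25    -0.05]
  [  -0.45     0.80    -0.20]
  [  -0.05    -0.05     1.00]
Cofactors of I−A, C_ij = (−1)^(i+j)·(minor ij) (rows/columns in the sector order above):
  C_11 = (0.80)(1.00) − (-0.20)(-0.05) = 0.7900
  C_12 = −[(-0.45)(1.00) − (-0.20)(-0.05)] = 0.4600
  C_13 = (-0.45)(-0.05) − (0.80)(-0.05) = 0.0625
  C_21 = −[(-0.25)(1.00) − (-0.05)(-0.05)] = 0.2525
  C_22 = (0.65)(1.00) − (-0.05)(-0.05) = 0.6475
  C_23 = −[(0.65)(-0.05) − (-0.25)(-0.05)] = 0.0450
  C_31 = (-0.25)(-0.20) − (-0.05)(0.80) = 0.0900
  C_32 = −[(0.65)(-0.20) − (-0.05)(-0.45)] = 0.1525
  C_33 = (0.65)(0.80) − (-0.25)(-0.45) = 0.4075
det(I−A) = Σ_j (I−A)_1j·C_1j = (0.65)(0.7900) + (-0.25)(0.4600) + (-0.05)(0.0625) = 0.395375
adj(I−A) = Cᵀ =
  [ 0.7900   0.2525   0.0900]
  [ 0.4600   0.6475   0.1525]
  [ 0.0625   0.0450   0.4075]
(I − A)⁻¹ = adj(I−A) / det(I−A) ≈
  [   1.9981     0.6386     0.2276]
  [   1.1635     1.6377     0.3857]
  [   0.1581     0.1138     1.0307]
First solve x = (I − A)⁻¹ d = adj(I−A)·d / det(I−A); in particular x_1 = (0.7900·500 + 0.2525·725 + 0.0900·225) / 0.395375 = 598.3125 / 0.395375 ≈ 1513.2785.
Intermediate flow from 1 to 1: z_11 = a_11 · x_1 = 0.35 × 598.3125 / 0.395375 = 209.409375 / 0.395375 ≈ 529.65.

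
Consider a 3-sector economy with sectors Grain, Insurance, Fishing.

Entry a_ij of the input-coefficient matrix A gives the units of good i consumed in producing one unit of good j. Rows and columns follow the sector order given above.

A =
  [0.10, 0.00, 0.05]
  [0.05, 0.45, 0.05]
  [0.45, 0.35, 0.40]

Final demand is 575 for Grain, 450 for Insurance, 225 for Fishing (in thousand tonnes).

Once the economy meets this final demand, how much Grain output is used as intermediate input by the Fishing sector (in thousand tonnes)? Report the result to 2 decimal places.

I − A =
  [   0.90     0.00    -0.05]
  [  -0.05     0.55    -0.05]
  [  -0.45    -0.35     0.60]
Cofactors of I−A, C_ij = (−1)^(i+j)·(minor ij) (rows/columns in the sector order above):
  C_11 = (0.55)(0.60) − (-0.05)(-0.35) = 0.3125
  C_12 = −[(-0.05)(0.60) − (-0.05)(-0.45)] = 0.0525
  C_13 = (-0.05)(-0.35) − (0.55)(-0.45) = 0.2650
  C_21 = −[(0.00)(0.60) − (-0.05)(-0.35)] = 0.0175
  C_22 = (0.90)(0.60) − (-0.05)(-0.45) = 0.5175
  C_23 = −[(0.90)(-0.35) − (0.00)(-0.45)] = 0.3150
  C_31 = (0.00)(-0.05) − (-0.05)(0.55) = 0.0275
  C_32 = −[(0.90)(-0.05) − (-0.05)(-0.05)] = 0.0475
  C_33 = (0.90)(0.55) − (0.00)(-0.05) = 0.4950
det(I−A) = Σ_j (I−A)_1j·C_1j = (0.90)(0.3125) + (0.00)(0.0525) + (-0.05)(0.2650) = 0.2680
adj(I−A) = Cᵀ =
  [ 0.3125   0.0175   0.0275]
  [ 0.0525   0.5175   0.0475]
  [ 0.2650   0.3150   0.4950]
(I − A)⁻¹ = adj(I−A) / det(I−A) ≈
  [   1.1660     0.0653     0.1026]
  [   0.1959     1.9310     0.1772]
  [   0.9888     1.1754     1.8470]
First solve x = (I − A)⁻¹ d = adj(I−A)·d / det(I−A); in particular x_3 = (0.2650·575 + 0.3150·450 + 0.4950·225) / 0.2680 = 405.50 / 0.2680 ≈ 1513.0597.
Intermediate flow from 1 to 3: z_13 = a_13 · x_3 = 0.05 × 405.50 / 0.2680 = 20.275 / 0.2680 ≈ 75.65.

z_13 = 75.65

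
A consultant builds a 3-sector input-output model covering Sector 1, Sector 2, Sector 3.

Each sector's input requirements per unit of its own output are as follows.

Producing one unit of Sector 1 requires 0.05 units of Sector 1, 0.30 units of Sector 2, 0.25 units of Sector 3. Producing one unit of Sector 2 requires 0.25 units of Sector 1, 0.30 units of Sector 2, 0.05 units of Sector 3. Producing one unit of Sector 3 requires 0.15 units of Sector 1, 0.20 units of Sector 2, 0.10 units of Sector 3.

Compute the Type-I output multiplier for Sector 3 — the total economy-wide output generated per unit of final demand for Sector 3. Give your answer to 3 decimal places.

m_3 = 2.040

I − A =
  [   0.95    -0.25    -0.15]
  [  -0.30     0.70    -0.20]
  [  -0.25    -0.05     0.90]
Cofactors of I−A, C_ij = (−1)^(i+j)·(minor ij) (rows/columns in the sector order above):
  C_11 = (0.70)(0.90) − (-0.20)(-0.05) = 0.6200
  C_12 = −[(-0.30)(0.90) − (-0.20)(-0.25)] = 0.3200
  C_13 = (-0.30)(-0.05) − (0.70)(-0.25) = 0.1900
  C_21 = −[(-0.25)(0.90) − (-0.15)(-0.05)] = 0.2325
  C_22 = (0.95)(0.90) − (-0.15)(-0.25) = 0.8175
  C_23 = −[(0.95)(-0.05) − (-0.25)(-0.25)] = 0.1100
  C_31 = (-0.25)(-0.20) − (-0.15)(0.70) = 0.1550
  C_32 = −[(0.95)(-0.20) − (-0.15)(-0.30)] = 0.2350
  C_33 = (0.95)(0.70) − (-0.25)(-0.30) = 0.5900
det(I−A) = Σ_j (I−A)_1j·C_1j = (0.95)(0.6200) + (-0.25)(0.3200) + (-0.15)(0.1900) = 0.4805
adj(I−A) = Cᵀ =
  [ 0.6200   0.2325   0.1550]
  [ 0.3200   0.8175   0.2350]
  [ 0.1900   0.1100   0.5900]
(I − A)⁻¹ = adj(I−A) / det(I−A) ≈
  [   1.2903     0.4839     0.3226]
  [   0.6660     1.7014     0.4891]
  [   0.3954     0.2289     1.2279]
The output multiplier for sector j is the column-j sum of the Leontief inverse (I − A)⁻¹ = adj(I−A) / det(I−A).
Column 3 of adj(I−A): (0.1550, 0.2350, 0.5900); det(I−A) = 0.4805.
m_3 = (0.1550 + 0.2350 + 0.5900) / 0.4805 = 0.98 / 0.4805 ≈ 2.040.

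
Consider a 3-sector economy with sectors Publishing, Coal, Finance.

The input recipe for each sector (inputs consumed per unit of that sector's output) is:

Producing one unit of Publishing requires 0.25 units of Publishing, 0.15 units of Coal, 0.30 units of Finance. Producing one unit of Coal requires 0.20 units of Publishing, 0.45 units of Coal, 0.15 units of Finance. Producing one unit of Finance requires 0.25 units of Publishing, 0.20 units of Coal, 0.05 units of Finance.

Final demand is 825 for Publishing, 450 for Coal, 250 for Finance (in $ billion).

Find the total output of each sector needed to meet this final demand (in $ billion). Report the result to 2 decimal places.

x_1 = 1961.21, x_2 = 1775.93, x_3 = 1162.90

I − A =
  [   0.75    -0.20    -0.25]
  [  -0.15     0.55    -0.20]
  [  -0.30    -0.15     0.95]
Cofactors of I−A, C_ij = (−1)^(i+j)·(minor ij) (rows/columns in the sector order above):
  C_11 = (0.55)(0.95) − (-0.20)(-0.15) = 0.4925
  C_12 = −[(-0.15)(0.95) − (-0.20)(-0.30)] = 0.2025
  C_13 = (-0.15)(-0.15) − (0.55)(-0.30) = 0.1875
  C_21 = −[(-0.20)(0.95) − (-0.25)(-0.15)] = 0.2275
  C_22 = (0.75)(0.95) − (-0.25)(-0.30) = 0.6375
  C_23 = −[(0.75)(-0.15) − (-0.20)(-0.30)] = 0.1725
  C_31 = (-0.20)(-0.20) − (-0.25)(0.55) = 0.1775
  C_32 = −[(0.75)(-0.20) − (-0.25)(-0.15)] = 0.1875
  C_33 = (0.75)(0.55) − (-0.20)(-0.15) = 0.3825
det(I−A) = Σ_j (I−A)_1j·C_1j = (0.75)(0.4925) + (-0.20)(0.2025) + (-0.25)(0.1875) = 0.2820
adj(I−A) = Cᵀ =
  [ 0.4925   0.2275   0.1775]
  [ 0.2025   0.6375   0.1875]
  [ 0.1875   0.1725   0.3825]
(I − A)⁻¹ = adj(I−A) / det(I−A) ≈
  [   1.7465     0.8067     0.6294]
  [   0.7181     2.2606     0.6649]
  [   0.6649     0.6117     1.3564]
x = (I − A)⁻¹ d = adj(I−A)·d / det(I−A), with det(I−A) = 0.2820:
  x_1 = (0.4925·825 + 0.2275·450 + 0.1775·250) / 0.2820 = 553.0625 / 0.2820 ≈ 1961.21
  x_2 = (0.2025·825 + 0.6375·450 + 0.1875·250) / 0.2820 = 500.8125 / 0.2820 ≈ 1775.93
  x_3 = (0.1875·825 + 0.1725·450 + 0.3825·250) / 0.2820 = 327.9375 / 0.2820 ≈ 1162.90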